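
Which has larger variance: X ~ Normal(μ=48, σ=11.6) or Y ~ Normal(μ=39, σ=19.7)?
Y has larger variance (388.0900 > 134.5600)

Compute the variance for each distribution:

X ~ Normal(μ=48, σ=11.6):
Var(X) = 134.5600

Y ~ Normal(μ=39, σ=19.7):
Var(Y) = 388.0900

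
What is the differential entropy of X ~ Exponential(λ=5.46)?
-0.6974 nats

We have X ~ Exponential(λ=5.46).

The differential entropy measures the uncertainty or information content of the distribution.

For an Exponential distribution with λ=5.46:
h(X) = -0.6974 nats

(In bits, this would be -1.0062 bits.)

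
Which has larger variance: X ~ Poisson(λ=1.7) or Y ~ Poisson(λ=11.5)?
Y has larger variance (11.5000 > 1.7000)

Compute the variance for each distribution:

X ~ Poisson(λ=1.7):
Var(X) = 1.7000

Y ~ Poisson(λ=11.5):
Var(Y) = 11.5000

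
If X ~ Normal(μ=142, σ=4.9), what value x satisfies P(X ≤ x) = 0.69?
144.4297

We have X ~ Normal(μ=142, σ=4.9).

We want to find x such that P(X ≤ x) = 0.69.

This is the 69th percentile, which means 69% of values fall below this point.

Using the inverse CDF (quantile function):
x = F⁻¹(0.69) = 144.4297

Verification: P(X ≤ 144.4297) = 0.69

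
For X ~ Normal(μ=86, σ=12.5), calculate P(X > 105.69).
0.057605

We have X ~ Normal(μ=86, σ=12.5).

P(X > 105.69) = 1 - P(X ≤ 105.69)
                = 1 - F(105.69)
                = 1 - 0.942395
                = 0.057605

So there's approximately a 5.8% chance that X exceeds 105.69.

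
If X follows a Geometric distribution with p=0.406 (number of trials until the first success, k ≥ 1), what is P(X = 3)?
0.143251

We have X ~ Geometric(p=0.406) (number of trials until the first success, k ≥ 1).

For a Geometric distribution, the PMF gives us the probability of each outcome.

Using the PMF formula:
P(X = 3) = 0.143251

Rounded to 4 decimal places: 0.1433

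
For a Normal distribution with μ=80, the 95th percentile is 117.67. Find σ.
σ = 22.9017

For X ~ Normal(μ, σ), the p-th percentile satisfies x = μ + z_p × σ,
where z_p = Φ⁻¹(p) is the standard normal quantile.

Step 1: z_{0.95} = Φ⁻¹(0.95) = 1.6449

Step 2: Solve for σ:
117.67 = 80 + 1.6449 × σ
σ = (117.67 - 80) / 1.6449
σ = 37.67 / 1.6449
σ = 22.9017

Verification: μ + z × σ = 80 + 1.6449 × 22.9017 = 117.67 ✓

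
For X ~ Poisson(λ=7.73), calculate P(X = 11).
0.064822

We have X ~ Poisson(λ=7.73).

For a Poisson distribution, the PMF gives us the probability of each outcome.

Using the PMF formula:
P(X = 11) = 0.064822

Rounded to 4 decimal places: 0.0648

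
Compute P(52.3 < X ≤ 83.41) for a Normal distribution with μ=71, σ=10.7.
0.836676

We have X ~ Normal(μ=71, σ=10.7).

To find P(52.3 < X ≤ 83.41), we use:
P(52.3 < X ≤ 83.41) = P(X ≤ 83.41) - P(X ≤ 52.3)
                 = F(83.41) - F(52.3)
                 = 0.876938 - 0.040261
                 = 0.836676

So there's approximately a 83.7% chance that X falls in this range.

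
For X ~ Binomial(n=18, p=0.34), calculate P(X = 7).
0.173018

We have X ~ Binomial(n=18, p=0.34).

For a Binomial distribution, the PMF gives us the probability of each outcome.

Using the PMF formula:
P(X = 7) = 0.173018

Rounded to 4 decimal places: 0.1730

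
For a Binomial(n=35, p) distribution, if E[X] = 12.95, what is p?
p = 0.37

For a Binomial(n, p) distribution:
E[X] = n × p

Given n = 35 and E[X] = 12.95:
12.95 = 35 × p
p = 12.95 / 35 = 0.37

Verification: Binomial(35, 0.37) has E[X] = 12.95 ✓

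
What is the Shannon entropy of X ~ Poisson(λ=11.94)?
2.6516 nats

We have X ~ Poisson(λ=11.94).

The Shannon entropy measures the uncertainty or information content of the distribution.

For a Poisson distribution with λ=11.94:
H(X) = 2.6516 nats

(In bits, this would be 3.8254 bits.)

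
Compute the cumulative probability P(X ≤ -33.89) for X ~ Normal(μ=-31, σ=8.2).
0.362255

We have X ~ Normal(μ=-31, σ=8.2).

The CDF gives us P(X ≤ k).

Using the CDF:
P(X ≤ -33.89) = 0.362255

This means there's approximately a 36.2% chance that X is at most -33.89.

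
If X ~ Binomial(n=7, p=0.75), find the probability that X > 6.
0.133484

We have X ~ Binomial(n=7, p=0.75).

P(X > 6) = 1 - P(X ≤ 6)
                = 1 - F(6)
                = 1 - 0.866516
                = 0.133484

So there's approximately a 13.3% chance that X exceeds 6.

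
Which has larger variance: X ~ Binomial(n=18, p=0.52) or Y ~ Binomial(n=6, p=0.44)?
X has larger variance (4.4928 > 1.4784)

Compute the variance for each distribution:

X ~ Binomial(n=18, p=0.52):
Var(X) = 4.4928

Y ~ Binomial(n=6, p=0.44):
Var(Y) = 1.4784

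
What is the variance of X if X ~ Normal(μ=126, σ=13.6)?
184.9600

We have X ~ Normal(μ=126, σ=13.6).

For a Normal distribution with μ=126, σ=13.6:
Var(X) = 184.9600

The variance measures the spread of the distribution around the mean.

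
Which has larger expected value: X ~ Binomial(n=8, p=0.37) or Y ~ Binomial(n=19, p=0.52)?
Y has larger mean (9.8800 > 2.9600)

Compute the expected value for each distribution:

X ~ Binomial(n=8, p=0.37):
E[X] = 2.9600

Y ~ Binomial(n=19, p=0.52):
E[Y] = 9.8800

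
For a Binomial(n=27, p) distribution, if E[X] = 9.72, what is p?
p = 0.36

For a Binomial(n, p) distribution:
E[X] = n × p

Given n = 27 and E[X] = 9.72:
9.72 = 27 × p
p = 9.72 / 27 = 0.36

Verification: Binomial(27, 0.36) has E[X] = 9.72 ✓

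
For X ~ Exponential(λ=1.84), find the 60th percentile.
0.4980

We have X ~ Exponential(λ=1.84).

We want to find x such that P(X ≤ x) = 0.6.

This is the 60th percentile, which means 60% of values fall below this point.

Using the inverse CDF (quantile function):
x = F⁻¹(0.6) = 0.4980

Verification: P(X ≤ 0.4980) = 0.6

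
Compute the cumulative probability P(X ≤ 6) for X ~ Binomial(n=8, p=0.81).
0.466971

We have X ~ Binomial(n=8, p=0.81).

The CDF gives us P(X ≤ k).

Using the CDF:
P(X ≤ 6) = 0.466971

This means there's approximately a 46.7% chance that X is at most 6.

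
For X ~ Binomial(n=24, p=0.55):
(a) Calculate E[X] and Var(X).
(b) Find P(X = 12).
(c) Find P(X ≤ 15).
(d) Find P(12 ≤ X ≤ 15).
(a) E[X] = 13.2000, Var(X) = 5.9400
(b) P(X = 12) = 0.142868
(c) P(X ≤ 15) = 0.826997
(d) P(12 ≤ X ≤ 15) = 0.584963

We have X ~ Binomial(n=24, p=0.55).

(a) Moments:
E[X] = 13.2000
Var(X) = 5.9400
σ = √Var(X) = 2.4372

(b) Point probability using PMF:
P(X = 12) = 0.142868

(c) Cumulative probability using CDF:
P(X ≤ 15) = F(15) = 0.826997

(d) Range probability:
P(12 ≤ X ≤ 15) = P(X ≤ 15) - P(X ≤ 11)
                   = F(15) - F(11)
                   = 0.826997 - 0.242033
                   = 0.584963

This means approximately 58.5% of outcomes fall in the interval [12, 15].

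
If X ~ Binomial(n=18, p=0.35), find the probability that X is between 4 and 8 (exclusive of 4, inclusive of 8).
0.672317

We have X ~ Binomial(n=18, p=0.35).

To find P(4 < X ≤ 8), we use:
P(4 < X ≤ 8) = P(X ≤ 8) - P(X ≤ 4)
                 = F(8) - F(4)
                 = 0.860937 - 0.188620
                 = 0.672317

So there's approximately a 67.2% chance that X falls in this range.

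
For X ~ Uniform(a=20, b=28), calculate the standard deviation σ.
2.3094

We have X ~ Uniform(a=20, b=28).

For a Uniform distribution with a=20, b=28:
σ = √Var(X) = 2.3094

The standard deviation is the square root of the variance.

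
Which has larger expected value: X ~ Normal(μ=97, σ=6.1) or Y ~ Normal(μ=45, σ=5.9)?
X has larger mean (97.0000 > 45.0000)

Compute the expected value for each distribution:

X ~ Normal(μ=97, σ=6.1):
E[X] = 97.0000

Y ~ Normal(μ=45, σ=5.9):
E[Y] = 45.0000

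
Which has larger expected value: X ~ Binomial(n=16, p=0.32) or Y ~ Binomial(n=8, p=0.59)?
X has larger mean (5.1200 > 4.7200)

Compute the expected value for each distribution:

X ~ Binomial(n=16, p=0.32):
E[X] = 5.1200

Y ~ Binomial(n=8, p=0.59):
E[Y] = 4.7200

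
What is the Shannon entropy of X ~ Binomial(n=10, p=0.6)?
1.8536 nats

We have X ~ Binomial(n=10, p=0.6).

The Shannon entropy measures the uncertainty or information content of the distribution.

For a Binomial distribution with n=10, p=0.6:
H(X) = 1.8536 nats

(In bits, this would be 2.6741 bits.)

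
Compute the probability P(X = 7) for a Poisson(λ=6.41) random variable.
0.145127

We have X ~ Poisson(λ=6.41).

For a Poisson distribution, the PMF gives us the probability of each outcome.

Using the PMF formula:
P(X = 7) = 0.145127

Rounded to 4 decimal places: 0.1451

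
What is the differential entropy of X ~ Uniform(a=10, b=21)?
2.3979 nats

We have X ~ Uniform(a=10, b=21).

The differential entropy measures the uncertainty or information content of the distribution.

For a Uniform distribution with a=10, b=21:
h(X) = 2.3979 nats

(In bits, this would be 3.4594 bits.)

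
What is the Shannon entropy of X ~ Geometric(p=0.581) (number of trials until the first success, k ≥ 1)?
1.1703 nats

We have X ~ Geometric(p=0.581) (number of trials until the first success, k ≥ 1).

The Shannon entropy measures the uncertainty or information content of the distribution.

For a Geometric distribution with p=0.581 (number of trials until the first success, k ≥ 1):
H(X) = 1.1703 nats

(In bits, this would be 1.6884 bits.)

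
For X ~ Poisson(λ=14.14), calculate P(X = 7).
0.016210

We have X ~ Poisson(λ=14.14).

For a Poisson distribution, the PMF gives us the probability of each outcome.

Using the PMF formula:
P(X = 7) = 0.016210

Rounded to 4 decimal places: 0.0162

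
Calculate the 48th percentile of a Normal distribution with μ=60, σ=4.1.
59.7944

We have X ~ Normal(μ=60, σ=4.1).

We want to find x such that P(X ≤ x) = 0.48.

This is the 48th percentile, which means 48% of values fall below this point.

Using the inverse CDF (quantile function):
x = F⁻¹(0.48) = 59.7944

Verification: P(X ≤ 59.7944) = 0.48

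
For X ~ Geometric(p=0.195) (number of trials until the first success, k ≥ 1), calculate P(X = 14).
0.011625

We have X ~ Geometric(p=0.195) (number of trials until the first success, k ≥ 1).

For a Geometric distribution, the PMF gives us the probability of each outcome.

Using the PMF formula:
P(X = 14) = 0.011625

Rounded to 4 decimal places: 0.0116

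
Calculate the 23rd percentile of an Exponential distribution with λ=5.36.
0.0488

We have X ~ Exponential(λ=5.36).

We want to find x such that P(X ≤ x) = 0.23.

This is the 23rd percentile, which means 23% of values fall below this point.

Using the inverse CDF (quantile function):
x = F⁻¹(0.23) = 0.0488

Verification: P(X ≤ 0.0488) = 0.23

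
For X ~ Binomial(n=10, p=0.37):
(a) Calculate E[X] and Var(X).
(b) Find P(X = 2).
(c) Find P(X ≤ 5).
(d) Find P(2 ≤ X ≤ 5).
(a) E[X] = 3.7000, Var(X) = 2.3310
(b) P(X = 2) = 0.152876
(c) P(X ≤ 5) = 0.879497
(d) P(2 ≤ X ≤ 5) = 0.811803

We have X ~ Binomial(n=10, p=0.37).

(a) Moments:
E[X] = 3.7000
Var(X) = 2.3310
σ = √Var(X) = 1.5268

(b) Point probability using PMF:
P(X = 2) = 0.152876

(c) Cumulative probability using CDF:
P(X ≤ 5) = F(5) = 0.879497

(d) Range probability:
P(2 ≤ X ≤ 5) = P(X ≤ 5) - P(X ≤ 1)
                   = F(5) - F(1)
                   = 0.879497 - 0.067694
                   = 0.811803

This means approximately 81.2% of outcomes fall in the interval [2, 5].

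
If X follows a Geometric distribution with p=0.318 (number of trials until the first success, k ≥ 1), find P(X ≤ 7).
0.931374

We have X ~ Geometric(p=0.318) (number of trials until the first success, k ≥ 1).

The CDF gives us P(X ≤ k).

Using the CDF:
P(X ≤ 7) = 0.931374

This means there's approximately a 93.1% chance that X is at most 7.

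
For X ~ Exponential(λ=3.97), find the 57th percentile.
0.2126

We have X ~ Exponential(λ=3.97).

We want to find x such that P(X ≤ x) = 0.57.

This is the 57th percentile, which means 57% of values fall below this point.

Using the inverse CDF (quantile function):
x = F⁻¹(0.57) = 0.2126

Verification: P(X ≤ 0.2126) = 0.57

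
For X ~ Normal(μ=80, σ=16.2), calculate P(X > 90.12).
0.266087

We have X ~ Normal(μ=80, σ=16.2).

P(X > 90.12) = 1 - P(X ≤ 90.12)
                = 1 - F(90.12)
                = 1 - 0.733913
                = 0.266087

So there's approximately a 26.6% chance that X exceeds 90.12.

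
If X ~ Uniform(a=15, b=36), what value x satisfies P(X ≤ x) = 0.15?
18.1500

We have X ~ Uniform(a=15, b=36).

We want to find x such that P(X ≤ x) = 0.15.

This is the 15th percentile, which means 15% of values fall below this point.

Using the inverse CDF (quantile function):
x = F⁻¹(0.15) = 18.1500

Verification: P(X ≤ 18.1500) = 0.15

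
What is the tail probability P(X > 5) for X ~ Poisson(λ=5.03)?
0.389303

We have X ~ Poisson(λ=5.03).

P(X > 5) = 1 - P(X ≤ 5)
                = 1 - F(5)
                = 1 - 0.610697
                = 0.389303

So there's approximately a 38.9% chance that X exceeds 5.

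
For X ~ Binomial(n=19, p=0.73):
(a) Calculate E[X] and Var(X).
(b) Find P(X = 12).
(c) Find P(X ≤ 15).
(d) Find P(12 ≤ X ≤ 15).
(a) E[X] = 13.8700, Var(X) = 3.7449
(b) P(X = 12) = 0.120711
(c) P(X ≤ 15) = 0.796460
(d) P(12 ≤ X ≤ 15) = 0.683598

We have X ~ Binomial(n=19, p=0.73).

(a) Moments:
E[X] = 13.8700
Var(X) = 3.7449
σ = √Var(X) = 1.9352

(b) Point probability using PMF:
P(X = 12) = 0.120711

(c) Cumulative probability using CDF:
P(X ≤ 15) = F(15) = 0.796460

(d) Range probability:
P(12 ≤ X ≤ 15) = P(X ≤ 15) - P(X ≤ 11)
                   = F(15) - F(11)
                   = 0.796460 - 0.112862
                   = 0.683598

This means approximately 68.4% of outcomes fall in the interval [12, 15].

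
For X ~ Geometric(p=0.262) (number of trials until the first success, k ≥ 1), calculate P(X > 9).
0.064939

We have X ~ Geometric(p=0.262) (number of trials until the first success, k ≥ 1).

P(X > 9) = 1 - P(X ≤ 9)
                = 1 - F(9)
                = 1 - 0.935061
                = 0.064939

So there's approximately a 6.5% chance that X exceeds 9.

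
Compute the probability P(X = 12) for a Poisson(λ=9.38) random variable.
0.081736

We have X ~ Poisson(λ=9.38).

For a Poisson distribution, the PMF gives us the probability of each outcome.

Using the PMF formula:
P(X = 12) = 0.081736

Rounded to 4 decimal places: 0.0817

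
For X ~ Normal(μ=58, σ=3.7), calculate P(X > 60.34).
0.263552

We have X ~ Normal(μ=58, σ=3.7).

P(X > 60.34) = 1 - P(X ≤ 60.34)
                = 1 - F(60.34)
                = 1 - 0.736448
                = 0.263552

So there's approximately a 26.4% chance that X exceeds 60.34.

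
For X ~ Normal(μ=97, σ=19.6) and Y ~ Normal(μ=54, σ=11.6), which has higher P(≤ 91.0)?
Y has higher probability (P(Y ≤ 91.0) = 0.9993 > P(X ≤ 91.0) = 0.3798)

Compute P(≤ 91.0) for each distribution:

X ~ Normal(μ=97, σ=19.6):
P(X ≤ 91.0) = 0.3798

Y ~ Normal(μ=54, σ=11.6):
P(Y ≤ 91.0) = 0.9993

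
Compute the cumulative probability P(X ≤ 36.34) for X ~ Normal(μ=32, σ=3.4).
0.899105

We have X ~ Normal(μ=32, σ=3.4).

The CDF gives us P(X ≤ k).

Using the CDF:
P(X ≤ 36.34) = 0.899105

This means there's approximately a 89.9% chance that X is at most 36.34.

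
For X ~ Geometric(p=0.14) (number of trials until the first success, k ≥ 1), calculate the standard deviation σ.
6.6240

We have X ~ Geometric(p=0.14) (number of trials until the first success, k ≥ 1).

For a Geometric distribution with p=0.14 (number of trials until the first success, k ≥ 1):
σ = √Var(X) = 6.6240

The standard deviation is the square root of the variance.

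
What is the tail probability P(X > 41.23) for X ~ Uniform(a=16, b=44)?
0.098929

We have X ~ Uniform(a=16, b=44).

P(X > 41.23) = 1 - P(X ≤ 41.23)
                = 1 - F(41.23)
                = 1 - 0.901071
                = 0.098929

So there's approximately a 9.9% chance that X exceeds 41.23.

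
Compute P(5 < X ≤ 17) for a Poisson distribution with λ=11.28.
0.928941

We have X ~ Poisson(λ=11.28).

To find P(5 < X ≤ 17), we use:
P(5 < X ≤ 17) = P(X ≤ 17) - P(X ≤ 5)
                 = F(17) - F(5)
                 = 0.960643 - 0.031702
                 = 0.928941

So there's approximately a 92.9% chance that X falls in this range.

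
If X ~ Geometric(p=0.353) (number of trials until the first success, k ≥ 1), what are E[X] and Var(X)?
E[X] = 2.8329, Var(X) = 5.1922

We have X ~ Geometric(p=0.353) (number of trials until the first success, k ≥ 1).

For a Geometric distribution with p=0.353 (number of trials until the first success, k ≥ 1):

Expected value:
E[X] = 2.8329

Variance:
Var(X) = 5.1922

Standard deviation:
σ = √Var(X) = 2.2786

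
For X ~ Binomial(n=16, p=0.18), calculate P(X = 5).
0.093025

We have X ~ Binomial(n=16, p=0.18).

For a Binomial distribution, the PMF gives us the probability of each outcome.

Using the PMF formula:
P(X = 5) = 0.093025

Rounded to 4 decimal places: 0.0930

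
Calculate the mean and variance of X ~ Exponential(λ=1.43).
E[X] = 0.6993, Var(X) = 0.4890

We have X ~ Exponential(λ=1.43).

For an Exponential distribution with λ=1.43:

Expected value:
E[X] = 0.6993

Variance:
Var(X) = 0.4890

Standard deviation:
σ = √Var(X) = 0.6993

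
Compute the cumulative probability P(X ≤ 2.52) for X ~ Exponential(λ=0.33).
0.564648

We have X ~ Exponential(λ=0.33).

The CDF gives us P(X ≤ k).

Using the CDF:
P(X ≤ 2.52) = 0.564648

This means there's approximately a 56.5% chance that X is at most 2.52.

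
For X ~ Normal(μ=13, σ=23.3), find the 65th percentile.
21.9780

We have X ~ Normal(μ=13, σ=23.3).

We want to find x such that P(X ≤ x) = 0.65.

This is the 65th percentile, which means 65% of values fall below this point.

Using the inverse CDF (quantile function):
x = F⁻¹(0.65) = 21.9780

Verification: P(X ≤ 21.9780) = 0.65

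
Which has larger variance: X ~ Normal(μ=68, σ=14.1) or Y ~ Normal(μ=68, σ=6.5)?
X has larger variance (198.8100 > 42.2500)

Compute the variance for each distribution:

X ~ Normal(μ=68, σ=14.1):
Var(X) = 198.8100

Y ~ Normal(μ=68, σ=6.5):
Var(Y) = 42.2500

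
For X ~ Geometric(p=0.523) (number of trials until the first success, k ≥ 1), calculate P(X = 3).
0.118998

We have X ~ Geometric(p=0.523) (number of trials until the first success, k ≥ 1).

For a Geometric distribution, the PMF gives us the probability of each outcome.

Using the PMF formula:
P(X = 3) = 0.118998

Rounded to 4 decimal places: 0.1190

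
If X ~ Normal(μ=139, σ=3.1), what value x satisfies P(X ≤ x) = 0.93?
143.5750

We have X ~ Normal(μ=139, σ=3.1).

We want to find x such that P(X ≤ x) = 0.93.

This is the 93rd percentile, which means 93% of values fall below this point.

Using the inverse CDF (quantile function):
x = F⁻¹(0.93) = 143.5750

Verification: P(X ≤ 143.5750) = 0.93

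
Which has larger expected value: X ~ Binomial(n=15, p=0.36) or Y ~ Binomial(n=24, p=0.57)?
Y has larger mean (13.6800 > 5.4000)

Compute the expected value for each distribution:

X ~ Binomial(n=15, p=0.36):
E[X] = 5.4000

Y ~ Binomial(n=24, p=0.57):
E[Y] = 13.6800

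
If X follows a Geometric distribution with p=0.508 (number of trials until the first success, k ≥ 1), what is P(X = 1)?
0.508000

We have X ~ Geometric(p=0.508) (number of trials until the first success, k ≥ 1).

For a Geometric distribution, the PMF gives us the probability of each outcome.

Using the PMF formula:
P(X = 1) = 0.508000

Rounded to 4 decimal places: 0.5080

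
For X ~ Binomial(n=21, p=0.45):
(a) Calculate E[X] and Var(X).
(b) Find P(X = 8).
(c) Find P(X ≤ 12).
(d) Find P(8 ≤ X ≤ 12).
(a) E[X] = 9.4500, Var(X) = 5.1975
(b) P(X = 8) = 0.144198
(c) P(X ≤ 12) = 0.909237
(d) P(8 ≤ X ≤ 12) = 0.712164

We have X ~ Binomial(n=21, p=0.45).

(a) Moments:
E[X] = 9.4500
Var(X) = 5.1975
σ = √Var(X) = 2.2798

(b) Point probability using PMF:
P(X = 8) = 0.144198

(c) Cumulative probability using CDF:
P(X ≤ 12) = F(12) = 0.909237

(d) Range probability:
P(8 ≤ X ≤ 12) = P(X ≤ 12) - P(X ≤ 7)
                   = F(12) - F(7)
                   = 0.909237 - 0.197073
                   = 0.712164

This means approximately 71.2% of outcomes fall in the interval [8, 12].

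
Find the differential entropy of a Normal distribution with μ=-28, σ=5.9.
3.1939 nats

We have X ~ Normal(μ=-28, σ=5.9).

The differential entropy measures the uncertainty or information content of the distribution.

For a Normal distribution with μ=-28, σ=5.9:
h(X) = 3.1939 nats

(In bits, this would be 4.6078 bits.)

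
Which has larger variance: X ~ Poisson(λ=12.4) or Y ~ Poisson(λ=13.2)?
Y has larger variance (13.2000 > 12.4000)

Compute the variance for each distribution:

X ~ Poisson(λ=12.4):
Var(X) = 12.4000

Y ~ Poisson(λ=13.2):
Var(Y) = 13.2000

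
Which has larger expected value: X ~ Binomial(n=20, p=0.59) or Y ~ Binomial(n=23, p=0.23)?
X has larger mean (11.8000 > 5.2900)

Compute the expected value for each distribution:

X ~ Binomial(n=20, p=0.59):
E[X] = 11.8000

Y ~ Binomial(n=23, p=0.23):
E[Y] = 5.2900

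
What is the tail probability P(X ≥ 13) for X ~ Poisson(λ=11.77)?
0.397750

We have X ~ Poisson(λ=11.77).

For discrete distributions, P(X ≥ 13) = 1 - P(X ≤ 12).

P(X ≤ 12) = 0.602250
P(X ≥ 13) = 1 - 0.602250 = 0.397750

So there's approximately a 39.8% chance that X is at least 13.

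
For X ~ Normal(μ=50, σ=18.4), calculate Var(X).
338.5600

We have X ~ Normal(μ=50, σ=18.4).

For a Normal distribution with μ=50, σ=18.4:
Var(X) = 338.5600

The variance measures the spread of the distribution around the mean.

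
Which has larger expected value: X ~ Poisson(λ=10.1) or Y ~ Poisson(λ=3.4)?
X has larger mean (10.1000 > 3.4000)

Compute the expected value for each distribution:

X ~ Poisson(λ=10.1):
E[X] = 10.1000

Y ~ Poisson(λ=3.4):
E[Y] = 3.4000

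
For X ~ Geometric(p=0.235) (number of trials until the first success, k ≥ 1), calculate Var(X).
13.8524

We have X ~ Geometric(p=0.235) (number of trials until the first success, k ≥ 1).

For a Geometric distribution with p=0.235 (number of trials until the first success, k ≥ 1):
Var(X) = 13.8524

The variance measures the spread of the distribution around the mean.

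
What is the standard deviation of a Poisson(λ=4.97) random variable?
2.2293

We have X ~ Poisson(λ=4.97).

For a Poisson distribution with λ=4.97:
σ = √Var(X) = 2.2293

The standard deviation is the square root of the variance.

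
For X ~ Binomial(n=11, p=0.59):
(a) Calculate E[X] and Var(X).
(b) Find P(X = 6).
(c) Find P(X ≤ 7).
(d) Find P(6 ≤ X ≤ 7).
(a) E[X] = 6.4900, Var(X) = 2.6609
(b) P(X = 6) = 0.225774
(c) P(X ≤ 7) = 0.726864
(d) P(6 ≤ X ≤ 7) = 0.457841

We have X ~ Binomial(n=11, p=0.59).

(a) Moments:
E[X] = 6.4900
Var(X) = 2.6609
σ = √Var(X) = 1.6312

(b) Point probability using PMF:
P(X = 6) = 0.225774

(c) Cumulative probability using CDF:
P(X ≤ 7) = F(7) = 0.726864

(d) Range probability:
P(6 ≤ X ≤ 7) = P(X ≤ 7) - P(X ≤ 5)
                   = F(7) - F(5)
                   = 0.726864 - 0.269024
                   = 0.457841

This means approximately 45.8% of outcomes fall in the interval [6, 7].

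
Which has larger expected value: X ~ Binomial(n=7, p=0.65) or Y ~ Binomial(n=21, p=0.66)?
Y has larger mean (13.8600 > 4.5500)

Compute the expected value for each distribution:

X ~ Binomial(n=7, p=0.65):
E[X] = 4.5500

Y ~ Binomial(n=21, p=0.66):
E[Y] = 13.8600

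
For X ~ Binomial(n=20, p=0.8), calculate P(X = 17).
0.205364

We have X ~ Binomial(n=20, p=0.8).

For a Binomial distribution, the PMF gives us the probability of each outcome.

Using the PMF formula:
P(X = 17) = 0.205364

Rounded to 4 decimal places: 0.2054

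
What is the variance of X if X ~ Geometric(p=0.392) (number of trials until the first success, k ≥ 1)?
3.9567

We have X ~ Geometric(p=0.392) (number of trials until the first success, k ≥ 1).

For a Geometric distribution with p=0.392 (number of trials until the first success, k ≥ 1):
Var(X) = 3.9567

The variance measures the spread of the distribution around the mean.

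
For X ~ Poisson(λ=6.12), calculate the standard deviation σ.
2.4739

We have X ~ Poisson(λ=6.12).

For a Poisson distribution with λ=6.12:
σ = √Var(X) = 2.4739

The standard deviation is the square root of the variance.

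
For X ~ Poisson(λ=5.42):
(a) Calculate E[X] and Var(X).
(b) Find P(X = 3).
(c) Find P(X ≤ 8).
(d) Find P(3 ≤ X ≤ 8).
(a) E[X] = 5.4200, Var(X) = 5.4200
(b) P(X = 3) = 0.117482
(c) P(X ≤ 8) = 0.901023
(d) P(3 ≤ X ≤ 8) = 0.807573

We have X ~ Poisson(λ=5.42).

(a) Moments:
E[X] = 5.4200
Var(X) = 5.4200
σ = √Var(X) = 2.3281

(b) Point probability using PMF:
P(X = 3) = 0.117482

(c) Cumulative probability using CDF:
P(X ≤ 8) = F(8) = 0.901023

(d) Range probability:
P(3 ≤ X ≤ 8) = P(X ≤ 8) - P(X ≤ 2)
                   = F(8) - F(2)
                   = 0.901023 - 0.093449
                   = 0.807573

This means approximately 80.8% of outcomes fall in the interval [3, 8].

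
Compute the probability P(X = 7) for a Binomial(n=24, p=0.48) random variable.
0.030196

We have X ~ Binomial(n=24, p=0.48).

For a Binomial distribution, the PMF gives us the probability of each outcome.

Using the PMF formula:
P(X = 7) = 0.030196

Rounded to 4 decimal places: 0.0302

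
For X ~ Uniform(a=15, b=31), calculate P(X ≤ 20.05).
0.315625

We have X ~ Uniform(a=15, b=31).

The CDF gives us P(X ≤ k).

Using the CDF:
P(X ≤ 20.05) = 0.315625

This means there's approximately a 31.6% chance that X is at most 20.05.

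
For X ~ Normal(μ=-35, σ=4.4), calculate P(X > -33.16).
0.337907

We have X ~ Normal(μ=-35, σ=4.4).

P(X > -33.16) = 1 - P(X ≤ -33.16)
                = 1 - F(-33.16)
                = 1 - 0.662093
                = 0.337907

So there's approximately a 33.8% chance that X exceeds -33.16.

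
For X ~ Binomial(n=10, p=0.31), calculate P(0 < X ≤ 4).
0.807591

We have X ~ Binomial(n=10, p=0.31).

To find P(0 < X ≤ 4), we use:
P(0 < X ≤ 4) = P(X ≤ 4) - P(X ≤ 0)
                 = F(4) - F(0)
                 = 0.832053 - 0.024462
                 = 0.807591

So there's approximately a 80.8% chance that X falls in this range.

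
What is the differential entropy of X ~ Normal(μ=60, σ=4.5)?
2.9230 nats

We have X ~ Normal(μ=60, σ=4.5).

The differential entropy measures the uncertainty or information content of the distribution.

For a Normal distribution with μ=60, σ=4.5:
h(X) = 2.9230 nats

(In bits, this would be 4.2170 bits.)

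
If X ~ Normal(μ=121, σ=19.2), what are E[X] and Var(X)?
E[X] = 121.0000, Var(X) = 368.6400

We have X ~ Normal(μ=121, σ=19.2).

For a Normal distribution with μ=121, σ=19.2:

Expected value:
E[X] = 121.0000

Variance:
Var(X) = 368.6400

Standard deviation:
σ = √Var(X) = 19.2000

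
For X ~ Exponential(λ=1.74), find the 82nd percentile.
0.9855

We have X ~ Exponential(λ=1.74).

We want to find x such that P(X ≤ x) = 0.82.

This is the 82nd percentile, which means 82% of values fall below this point.

Using the inverse CDF (quantile function):
x = F⁻¹(0.82) = 0.9855

Verification: P(X ≤ 0.9855) = 0.82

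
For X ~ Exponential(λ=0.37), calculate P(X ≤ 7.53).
0.938339

We have X ~ Exponential(λ=0.37).

The CDF gives us P(X ≤ k).

Using the CDF:
P(X ≤ 7.53) = 0.938339

This means there's approximately a 93.8% chance that X is at most 7.53.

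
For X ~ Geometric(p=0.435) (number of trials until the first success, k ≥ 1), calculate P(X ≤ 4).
0.898095

We have X ~ Geometric(p=0.435) (number of trials until the first success, k ≥ 1).

The CDF gives us P(X ≤ k).

Using the CDF:
P(X ≤ 4) = 0.898095

This means there's approximately a 89.8% chance that X is at most 4.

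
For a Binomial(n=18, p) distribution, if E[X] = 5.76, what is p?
p = 0.32

For a Binomial(n, p) distribution:
E[X] = n × p

Given n = 18 and E[X] = 5.76:
5.76 = 18 × p
p = 5.76 / 18 = 0.32

Verification: Binomial(18, 0.32) has E[X] = 5.76 ✓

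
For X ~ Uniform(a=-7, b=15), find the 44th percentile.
2.6800

We have X ~ Uniform(a=-7, b=15).

We want to find x such that P(X ≤ x) = 0.44.

This is the 44th percentile, which means 44% of values fall below this point.

Using the inverse CDF (quantile function):
x = F⁻¹(0.44) = 2.6800

Verification: P(X ≤ 2.6800) = 0.44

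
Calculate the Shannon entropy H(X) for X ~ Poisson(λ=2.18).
1.7538 nats

We have X ~ Poisson(λ=2.18).

The Shannon entropy measures the uncertainty or information content of the distribution.

For a Poisson distribution with λ=2.18:
H(X) = 1.7538 nats

(In bits, this would be 2.5302 bits.)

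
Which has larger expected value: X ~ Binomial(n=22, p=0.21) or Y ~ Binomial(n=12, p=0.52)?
Y has larger mean (6.2400 > 4.6200)

Compute the expected value for each distribution:

X ~ Binomial(n=22, p=0.21):
E[X] = 4.6200

Y ~ Binomial(n=12, p=0.52):
E[Y] = 6.2400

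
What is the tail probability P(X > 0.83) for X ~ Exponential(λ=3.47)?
0.056129

We have X ~ Exponential(λ=3.47).

P(X > 0.83) = 1 - P(X ≤ 0.83)
                = 1 - F(0.83)
                = 1 - 0.943871
                = 0.056129

So there's approximately a 5.6% chance that X exceeds 0.83.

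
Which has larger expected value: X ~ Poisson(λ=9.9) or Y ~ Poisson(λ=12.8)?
Y has larger mean (12.8000 > 9.9000)

Compute the expected value for each distribution:

X ~ Poisson(λ=9.9):
E[X] = 9.9000

Y ~ Poisson(λ=12.8):
E[Y] = 12.8000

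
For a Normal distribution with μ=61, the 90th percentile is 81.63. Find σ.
σ = 16.0977

For X ~ Normal(μ, σ), the p-th percentile satisfies x = μ + z_p × σ,
where z_p = Φ⁻¹(p) is the standard normal quantile.

Step 1: z_{0.9} = Φ⁻¹(0.9) = 1.2816

Step 2: Solve for σ:
81.63 = 61 + 1.2816 × σ
σ = (81.63 - 61) / 1.2816
σ = 20.63 / 1.2816
σ = 16.0977

Verification: μ + z × σ = 61 + 1.2816 × 16.0977 = 81.63 ✓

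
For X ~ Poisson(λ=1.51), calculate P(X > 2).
0.193668

We have X ~ Poisson(λ=1.51).

P(X > 2) = 1 - P(X ≤ 2)
                = 1 - F(2)
                = 1 - 0.806332
                = 0.193668

So there's approximately a 19.4% chance that X exceeds 2.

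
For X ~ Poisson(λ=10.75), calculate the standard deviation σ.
3.2787

We have X ~ Poisson(λ=10.75).

For a Poisson distribution with λ=10.75:
σ = √Var(X) = 3.2787

The standard deviation is the square root of the variance.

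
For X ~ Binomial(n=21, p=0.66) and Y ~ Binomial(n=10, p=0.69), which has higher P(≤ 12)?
Y has higher probability (P(Y ≤ 12) = 1.0000 > P(X ≤ 12) = 0.2610)

Compute P(≤ 12) for each distribution:

X ~ Binomial(n=21, p=0.66):
P(X ≤ 12) = 0.2610

Y ~ Binomial(n=10, p=0.69):
P(Y ≤ 12) = 1.0000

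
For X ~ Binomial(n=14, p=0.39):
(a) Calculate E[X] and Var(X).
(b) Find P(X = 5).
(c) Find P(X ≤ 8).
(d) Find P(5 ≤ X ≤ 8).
(a) E[X] = 5.4600, Var(X) = 3.3306
(b) P(X = 5) = 0.211230
(c) P(X ≤ 8) = 0.950339
(d) P(5 ≤ X ≤ 8) = 0.644623

We have X ~ Binomial(n=14, p=0.39).

(a) Moments:
E[X] = 5.4600
Var(X) = 3.3306
σ = √Var(X) = 1.8250

(b) Point probability using PMF:
P(X = 5) = 0.211230

(c) Cumulative probability using CDF:
P(X ≤ 8) = F(8) = 0.950339

(d) Range probability:
P(5 ≤ X ≤ 8) = P(X ≤ 8) - P(X ≤ 4)
                   = F(8) - F(4)
                   = 0.950339 - 0.305716
                   = 0.644623

This means approximately 64.5% of outcomes fall in the interval [5, 8].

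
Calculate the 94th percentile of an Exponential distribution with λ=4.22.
0.6667

We have X ~ Exponential(λ=4.22).

We want to find x such that P(X ≤ x) = 0.94.

This is the 94th percentile, which means 94% of values fall below this point.

Using the inverse CDF (quantile function):
x = F⁻¹(0.94) = 0.6667

Verification: P(X ≤ 0.6667) = 0.94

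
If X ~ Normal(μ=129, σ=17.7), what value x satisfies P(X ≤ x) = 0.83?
145.8887

We have X ~ Normal(μ=129, σ=17.7).

We want to find x such that P(X ≤ x) = 0.83.

This is the 83rd percentile, which means 83% of values fall below this point.

Using the inverse CDF (quantile function):
x = F⁻¹(0.83) = 145.8887

Verification: P(X ≤ 145.8887) = 0.83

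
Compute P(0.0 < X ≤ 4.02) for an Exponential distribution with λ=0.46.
0.842637

We have X ~ Exponential(λ=0.46).

To find P(0.0 < X ≤ 4.02), we use:
P(0.0 < X ≤ 4.02) = P(X ≤ 4.02) - P(X ≤ 0.0)
                 = F(4.02) - F(0.0)
                 = 0.842637 - 0.000000
                 = 0.842637

So there's approximately a 84.3% chance that X falls in this range.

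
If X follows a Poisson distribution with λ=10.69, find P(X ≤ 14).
0.875631

We have X ~ Poisson(λ=10.69).

The CDF gives us P(X ≤ k).

Using the CDF:
P(X ≤ 14) = 0.875631

This means there's approximately a 87.6% chance that X is at most 14.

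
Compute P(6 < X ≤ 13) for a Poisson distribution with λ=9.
0.719368

We have X ~ Poisson(λ=9).

To find P(6 < X ≤ 13), we use:
P(6 < X ≤ 13) = P(X ≤ 13) - P(X ≤ 6)
                 = F(13) - F(6)
                 = 0.926149 - 0.206781
                 = 0.719368

So there's approximately a 71.9% chance that X falls in this range.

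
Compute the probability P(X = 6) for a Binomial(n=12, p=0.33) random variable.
0.107945

We have X ~ Binomial(n=12, p=0.33).

For a Binomial distribution, the PMF gives us the probability of each outcome.

Using the PMF formula:
P(X = 6) = 0.107945

Rounded to 4 decimal places: 0.1079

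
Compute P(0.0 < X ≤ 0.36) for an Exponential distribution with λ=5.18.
0.845073

We have X ~ Exponential(λ=5.18).

To find P(0.0 < X ≤ 0.36), we use:
P(0.0 < X ≤ 0.36) = P(X ≤ 0.36) - P(X ≤ 0.0)
                 = F(0.36) - F(0.0)
                 = 0.845073 - 0.000000
                 = 0.845073

So there's approximately a 84.5% chance that X falls in this range.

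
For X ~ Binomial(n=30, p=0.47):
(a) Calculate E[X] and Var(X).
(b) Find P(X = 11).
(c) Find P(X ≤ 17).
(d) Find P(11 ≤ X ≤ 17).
(a) E[X] = 14.1000, Var(X) = 7.4730
(b) P(X = 11) = 0.077934
(c) P(X ≤ 17) = 0.893163
(d) P(11 ≤ X ≤ 17) = 0.800132

We have X ~ Binomial(n=30, p=0.47).

(a) Moments:
E[X] = 14.1000
Var(X) = 7.4730
σ = √Var(X) = 2.7337

(b) Point probability using PMF:
P(X = 11) = 0.077934

(c) Cumulative probability using CDF:
P(X ≤ 17) = F(17) = 0.893163

(d) Range probability:
P(11 ≤ X ≤ 17) = P(X ≤ 17) - P(X ≤ 10)
                   = F(17) - F(10)
                   = 0.893163 - 0.093032
                   = 0.800132

This means approximately 80.0% of outcomes fall in the interval [11, 17].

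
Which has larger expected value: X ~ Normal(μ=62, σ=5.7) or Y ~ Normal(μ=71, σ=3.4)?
Y has larger mean (71.0000 > 62.0000)

Compute the expected value for each distribution:

X ~ Normal(μ=62, σ=5.7):
E[X] = 62.0000

Y ~ Normal(μ=71, σ=3.4):
E[Y] = 71.0000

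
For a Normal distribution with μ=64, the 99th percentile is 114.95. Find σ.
σ = 21.9013

For X ~ Normal(μ, σ), the p-th percentile satisfies x = μ + z_p × σ,
where z_p = Φ⁻¹(p) is the standard normal quantile.

Step 1: z_{0.99} = Φ⁻¹(0.99) = 2.3263

Step 2: Solve for σ:
114.95 = 64 + 2.3263 × σ
σ = (114.95 - 64) / 2.3263
σ = 50.95 / 2.3263
σ = 21.9013

Verification: μ + z × σ = 64 + 2.3263 × 21.9013 = 114.95 ✓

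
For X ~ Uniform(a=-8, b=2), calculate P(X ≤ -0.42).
0.758000

We have X ~ Uniform(a=-8, b=2).

The CDF gives us P(X ≤ k).

Using the CDF:
P(X ≤ -0.42) = 0.758000

This means there's approximately a 75.8% chance that X is at most -0.42.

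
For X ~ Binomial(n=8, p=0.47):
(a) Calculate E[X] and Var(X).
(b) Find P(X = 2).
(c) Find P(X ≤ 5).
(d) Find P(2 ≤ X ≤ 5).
(a) E[X] = 3.7600, Var(X) = 1.9928
(b) P(X = 2) = 0.137091
(c) P(X ≤ 5) = 0.891357
(d) P(2 ≤ X ≤ 5) = 0.840962

We have X ~ Binomial(n=8, p=0.47).

(a) Moments:
E[X] = 3.7600
Var(X) = 1.9928
σ = √Var(X) = 1.4117

(b) Point probability using PMF:
P(X = 2) = 0.137091

(c) Cumulative probability using CDF:
P(X ≤ 5) = F(5) = 0.891357

(d) Range probability:
P(2 ≤ X ≤ 5) = P(X ≤ 5) - P(X ≤ 1)
                   = F(5) - F(1)
                   = 0.891357 - 0.050395
                   = 0.840962

This means approximately 84.1% of outcomes fall in the interval [2, 5].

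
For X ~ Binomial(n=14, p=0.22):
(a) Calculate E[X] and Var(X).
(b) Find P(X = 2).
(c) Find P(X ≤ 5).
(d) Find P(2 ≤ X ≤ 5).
(a) E[X] = 3.0800, Var(X) = 2.4024
(b) P(X = 2) = 0.223369
(c) P(X ≤ 5) = 0.933795
(d) P(2 ≤ X ≤ 5) = 0.781103

We have X ~ Binomial(n=14, p=0.22).

(a) Moments:
E[X] = 3.0800
Var(X) = 2.4024
σ = √Var(X) = 1.5500

(b) Point probability using PMF:
P(X = 2) = 0.223369

(c) Cumulative probability using CDF:
P(X ≤ 5) = F(5) = 0.933795

(d) Range probability:
P(2 ≤ X ≤ 5) = P(X ≤ 5) - P(X ≤ 1)
                   = F(5) - F(1)
                   = 0.933795 - 0.152692
                   = 0.781103

This means approximately 78.1% of outcomes fall in the interval [2, 5].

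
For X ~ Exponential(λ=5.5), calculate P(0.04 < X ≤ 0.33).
0.639681

We have X ~ Exponential(λ=5.5).

To find P(0.04 < X ≤ 0.33), we use:
P(0.04 < X ≤ 0.33) = P(X ≤ 0.33) - P(X ≤ 0.04)
                 = F(0.33) - F(0.04)
                 = 0.837162 - 0.197481
                 = 0.639681

So there's approximately a 64.0% chance that X falls in this range.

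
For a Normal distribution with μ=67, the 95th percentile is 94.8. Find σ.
σ = 16.9012

For X ~ Normal(μ, σ), the p-th percentile satisfies x = μ + z_p × σ,
where z_p = Φ⁻¹(p) is the standard normal quantile.

Step 1: z_{0.95} = Φ⁻¹(0.95) = 1.6449

Step 2: Solve for σ:
94.8 = 67 + 1.6449 × σ
σ = (94.8 - 67) / 1.6449
σ = 27.80 / 1.6449
σ = 16.9012

Verification: μ + z × σ = 67 + 1.6449 × 16.9012 = 94.80 ✓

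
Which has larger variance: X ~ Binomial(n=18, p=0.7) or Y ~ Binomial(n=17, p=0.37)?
Y has larger variance (3.9627 > 3.7800)

Compute the variance for each distribution:

X ~ Binomial(n=18, p=0.7):
Var(X) = 3.7800

Y ~ Binomial(n=17, p=0.37):
Var(Y) = 3.9627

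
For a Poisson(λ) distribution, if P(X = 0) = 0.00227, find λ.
λ = 6.0880

For a Poisson(λ) distribution, the PMF at 0 is:
P(X = 0) = λ^0 e^(-λ) / 0! = e^(-λ)

Given P(X = 0) = 0.00227:
e^(-λ) = 0.00227
-λ = ln(0.00227)
λ = -ln(0.00227) = 6.0880

Verification: e^(-6.0880) = 0.00227 ✓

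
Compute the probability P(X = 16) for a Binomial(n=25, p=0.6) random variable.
0.151086

We have X ~ Binomial(n=25, p=0.6).

For a Binomial distribution, the PMF gives us the probability of each outcome.

Using the PMF formula:
P(X = 16) = 0.151086

Rounded to 4 decimal places: 0.1511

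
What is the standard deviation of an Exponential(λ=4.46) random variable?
0.2242

We have X ~ Exponential(λ=4.46).

For an Exponential distribution with λ=4.46:
σ = √Var(X) = 0.2242

The standard deviation is the square root of the variance.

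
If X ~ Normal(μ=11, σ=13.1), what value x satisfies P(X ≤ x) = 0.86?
25.1522

We have X ~ Normal(μ=11, σ=13.1).

We want to find x such that P(X ≤ x) = 0.86.

This is the 86th percentile, which means 86% of values fall below this point.

Using the inverse CDF (quantile function):
x = F⁻¹(0.86) = 25.1522

Verification: P(X ≤ 25.1522) = 0.86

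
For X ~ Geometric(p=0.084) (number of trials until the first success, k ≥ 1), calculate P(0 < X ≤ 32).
0.939653

We have X ~ Geometric(p=0.084) (number of trials until the first success, k ≥ 1).

To find P(0 < X ≤ 32), we use:
P(0 < X ≤ 32) = P(X ≤ 32) - P(X ≤ 0)
                 = F(32) - F(0)
                 = 0.939653 - 0.000000
                 = 0.939653

So there's approximately a 94.0% chance that X falls in this range.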